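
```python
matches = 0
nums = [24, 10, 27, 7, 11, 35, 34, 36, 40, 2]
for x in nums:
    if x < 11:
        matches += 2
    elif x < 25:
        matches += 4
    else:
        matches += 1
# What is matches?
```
Trace:
  matches=0
  matches=4, x=24
  matches=6, x=10
  matches=7, x=27
  matches=9, x=7
  matches=13, x=11
  matches=14, x=35
  matches=15, x=34
  matches=16, x=36
  matches=17, x=40
  matches=19, x=2

Final answer: 19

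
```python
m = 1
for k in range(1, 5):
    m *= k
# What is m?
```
Trace:
  m=1
  m=1, k=1
  m=2, k=2
  m=6, k=3
  m=24, k=4

Final answer: 24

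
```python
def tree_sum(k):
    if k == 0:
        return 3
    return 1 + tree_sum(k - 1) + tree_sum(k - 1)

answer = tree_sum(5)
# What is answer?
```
Call trace (a repeated sub-call is expanded the first time; later identical calls just restate its return value):
tree_sum(k=5)
  tree_sum(k=4)
    tree_sum(k=3)
      tree_sum(k=2)
        tree_sum(k=1)
          tree_sum(k=0)
          -> return 3
          tree_sum(k=0)
          -> return 3
        -> return 7
        tree_sum(k=1) -> return 7  (same call as traced above)
      -> return 15
      tree_sum(k=2) -> return 15  (same call as traced above)
    -> return 31
    tree_sum(k=3) -> return 31  (same call as traced above)
  -> return 63
  tree_sum(k=4) -> return 63  (same call as traced above)
-> return 127

Final answer: 127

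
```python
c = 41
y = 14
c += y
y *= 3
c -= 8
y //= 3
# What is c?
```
Trace:
  c=41
  c=41, y=14
  c=55, y=14
  c=55, y=42
  c=47, y=42
  c=47, y=14

Final answer: 47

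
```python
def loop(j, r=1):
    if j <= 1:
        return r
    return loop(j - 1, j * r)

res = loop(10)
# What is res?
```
Call trace:
loop(j=10, r=1)
  loop(j=9, r=10)
    loop(j=8, r=90)
      loop(j=7, r=720)
        loop(j=6, r=5040)
          loop(j=5, r=30240)
            loop(j=4, r=151200)
              loop(j=3, r=604800)
                loop(j=2, r=1814400)
                  loop(j=1, r=3628800)
                  -> return 3628800
                -> return 3628800
              -> return 3628800
            -> return 3628800
          -> return 3628800
        -> return 3628800
      -> return 3628800
    -> return 3628800
  -> return 3628800
-> return 3628800

Final answer: 3628800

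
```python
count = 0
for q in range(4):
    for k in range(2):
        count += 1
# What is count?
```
Trace:
  count=0
  count=1, q=0, k=0
  count=2, q=0, k=1
  count=3, q=1, k=0
  count=4, q=1, k=1
  count=5, q=2, k=0
  count=6, q=2, k=1
  count=7, q=3, k=0
  count=8, q=3, k=1

Final answer: 8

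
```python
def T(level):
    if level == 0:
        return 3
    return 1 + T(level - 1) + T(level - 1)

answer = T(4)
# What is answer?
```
Call trace (a repeated sub-call is expanded the first time; later identical calls just restate its return value):
T(level=4)
  T(level=3)
    T(level=2)
      T(level=1)
        T(level=0)
        -> return 3
        T(level=0)
        -> return 3
      -> return 7
      T(level=1) -> return 7  (same call as traced above)
    -> return 15
    T(level=2) -> return 15  (same call as traced above)
  -> return 31
  T(level=3) -> return 31  (same call as traced above)
-> return 63

Final answer: 63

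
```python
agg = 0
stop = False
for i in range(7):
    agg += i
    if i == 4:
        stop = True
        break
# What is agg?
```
Trace:
  agg=0
  agg=0, stop=False
  agg=0, stop=False, i=0
  agg=1, stop=False, i=1
  agg=3, stop=False, i=2
  agg=6, stop=False, i=3
  agg=10, stop=True, i=4

Final answer: 10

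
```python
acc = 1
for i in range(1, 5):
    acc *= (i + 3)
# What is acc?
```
Trace:
  acc=1
  acc=4, i=1
  acc=20, i=2
  acc=120, i=3
  acc=840, i=4

Final answer: 840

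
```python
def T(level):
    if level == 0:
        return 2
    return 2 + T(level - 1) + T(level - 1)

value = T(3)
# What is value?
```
Call trace (a repeated sub-call is expanded the first time; later identical calls just restate its return value):
T(level=3)
  T(level=2)
    T(level=1)
      T(level=0)
      -> return 2
      T(level=0)
      -> return 2
    -> return 6
    T(level=1) -> return 6  (same call as traced above)
  -> return 14
  T(level=2) -> return 14  (same call as traced above)
-> return 30

Final answer: 30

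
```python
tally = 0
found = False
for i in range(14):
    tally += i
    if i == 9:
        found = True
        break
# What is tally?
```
Trace:
  tally=0
  tally=0, found=False
  tally=0, found=False, i=0
  tally=1, found=False, i=1
  tally=3, found=False, i=2
  tally=6, found=False, i=3
  tally=10, found=False, i=4
  tally=15, found=False, i=5
  tally=21, found=False, i=6
  tally=28, found=False, i=7
  tally=36, found=False, i=8
  tally=45, found=True, i=9

Final answer: 45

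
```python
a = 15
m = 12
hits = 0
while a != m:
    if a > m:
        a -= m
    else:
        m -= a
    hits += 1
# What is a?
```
Trace:
  a=15
  a=15, m=12
  a=15, m=12, hits=0
  a=3, m=12, hits=1
  a=3, m=9, hits=2
  a=3, m=6, hits=3
  a=3, m=3, hits=4

Final answer: 3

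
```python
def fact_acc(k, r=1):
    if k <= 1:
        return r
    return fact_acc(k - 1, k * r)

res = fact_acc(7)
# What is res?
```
Call trace:
fact_acc(k=7, r=1)
  fact_acc(k=6, r=7)
    fact_acc(k=5, r=42)
      fact_acc(k=4, r=210)
        fact_acc(k=3, r=840)
          fact_acc(k=2, r=2520)
            fact_acc(k=1, r=5040)
            -> return 5040
          -> return 5040
        -> return 5040
      -> return 5040
    -> return 5040
  -> return 5040
-> return 5040

Final answer: 5040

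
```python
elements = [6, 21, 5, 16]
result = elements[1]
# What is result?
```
Trace:
  elements=[6, 21, 5, 16]
  elements=[6, 21, 5, 16], result=21

Final answer: 21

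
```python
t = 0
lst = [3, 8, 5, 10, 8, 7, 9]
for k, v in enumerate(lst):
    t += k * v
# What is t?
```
Trace:
  t=0
  t=0, k=0, v=3
  t=8, k=1, v=8
  t=18, k=2, v=5
  t=48, k=3, v=10
  t=80, k=4, v=8
  t=115, k=5, v=7
  t=169, k=6, v=9

Final answer: 169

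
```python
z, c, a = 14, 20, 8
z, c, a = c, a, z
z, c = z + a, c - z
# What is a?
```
Trace:
  z=14, c=20, a=8
  z=20, c=8, a=14
  z=34, c=-12, a=14

Final answer: 14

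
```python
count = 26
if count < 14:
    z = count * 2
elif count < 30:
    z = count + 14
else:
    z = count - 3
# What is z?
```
Trace:
  count=26
  count=26, z=40

Final answer: 40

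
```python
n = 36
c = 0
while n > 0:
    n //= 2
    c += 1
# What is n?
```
Trace:
  n=36
  n=36, c=0
  n=18, c=1
  n=9, c=2
  n=4, c=3
  n=2, c=4
  n=1, c=5
  n=0, c=6

Final answer: 0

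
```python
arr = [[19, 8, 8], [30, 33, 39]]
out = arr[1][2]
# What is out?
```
Trace:
  arr=[[19, 8, 8], [30, 33, 39]]
  arr=[[19, 8, 8], [30, 33, 39]], out=39

Final answer: 39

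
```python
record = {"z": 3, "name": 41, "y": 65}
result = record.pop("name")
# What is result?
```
Trace:
  record={'z': 3, 'name': 41, 'y': 65}
  record={'z': 3, 'y': 65}, result=41

Final answer: 41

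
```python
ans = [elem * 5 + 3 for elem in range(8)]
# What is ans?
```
Trace:
  elem=0
  elem=1
  elem=2
  elem=3
  elem=4
  elem=5
  elem=6
  elem=7
  ans=[3, 8, 13, 18, 23, 28, 33, 38]

Final answer: [3, 8, 13, 18, 23, 28, 33, 38]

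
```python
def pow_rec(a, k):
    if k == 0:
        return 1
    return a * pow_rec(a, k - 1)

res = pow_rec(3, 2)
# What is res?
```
Call trace:
pow_rec(a=3, k=2)
  pow_rec(a=3, k=1)
    pow_rec(a=3, k=0)
    -> return 1
  -> return 3
-> return 9

Final answer: 9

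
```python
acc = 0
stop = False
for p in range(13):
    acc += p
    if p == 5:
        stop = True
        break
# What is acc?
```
Trace:
  acc=0
  acc=0, stop=False
  acc=0, stop=False, p=0
  acc=1, stop=False, p=1
  acc=3, stop=False, p=2
  acc=6, stop=False, p=3
  acc=10, stop=False, p=4
  acc=15, stop=True, p=5

Final answer: 15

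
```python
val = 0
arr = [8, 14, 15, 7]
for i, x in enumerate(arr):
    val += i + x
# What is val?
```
Trace:
  val=0
  val=8, i=0, x=8
  val=23, i=1, x=14
  val=40, i=2, x=15
  val=50, i=3, x=7

Final answer: 50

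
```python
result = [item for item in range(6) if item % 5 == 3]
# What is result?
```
Trace:
  item=0
  item=1
  item=2
  item=3
  item=4
  item=5
  result=[3]

Final answer: [3]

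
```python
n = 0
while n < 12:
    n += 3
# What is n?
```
Trace:
  n=0
  n=3
  n=6
  n=9
  n=12

Final answer: 12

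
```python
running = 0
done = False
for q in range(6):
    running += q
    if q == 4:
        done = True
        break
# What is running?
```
Trace:
  running=0
  running=0, done=False
  running=0, done=False, q=0
  running=1, done=False, q=1
  running=3, done=False, q=2
  running=6, done=False, q=3
  running=10, done=True, q=4

Final answer: 10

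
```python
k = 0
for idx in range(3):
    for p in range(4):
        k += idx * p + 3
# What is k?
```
Trace:
  k=0
  k=3, idx=0, p=0
  k=6, idx=0, p=1
  k=9, idx=0, p=2
  k=12, idx=0, p=3
  k=15, idx=1, p=0
  k=19, idx=1, p=1
  k=24, idx=1, p=2
  k=30, idx=1, p=3
  k=33, idx=2, p=0
  k=38, idx=2, p=1
  k=45, idx=2, p=2
  k=54, idx=2, p=3

Final answer: 54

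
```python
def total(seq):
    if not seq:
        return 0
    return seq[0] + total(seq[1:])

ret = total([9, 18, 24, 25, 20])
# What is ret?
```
Call trace:
total(seq=[9, 18, 24, 25, 20])
  total(seq=[18, 24, 25, 20])
    total(seq=[24, 25, 20])
      total(seq=[25, 20])
        total(seq=[20])
          total(seq=[])
          -> return 0
        -> return 20
      -> return 45
    -> return 69
  -> return 87
-> return 96

Final answer: 96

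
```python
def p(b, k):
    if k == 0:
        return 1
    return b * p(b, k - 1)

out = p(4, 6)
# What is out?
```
Call trace:
p(b=4, k=6)
  p(b=4, k=5)
    p(b=4, k=4)
      p(b=4, k=3)
        p(b=4, k=2)
          p(b=4, k=1)
            p(b=4, k=0)
            -> return 1
          -> return 4
        -> return 16
      -> return 64
    -> return 256
  -> return 1024
-> return 4096

Final answer: 4096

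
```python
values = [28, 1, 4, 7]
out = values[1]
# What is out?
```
Trace:
  values=[28, 1, 4, 7]
  values=[28, 1, 4, 7], out=1

Final answer: 1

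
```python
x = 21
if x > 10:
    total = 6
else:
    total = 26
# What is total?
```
Trace:
  x=21
  x=21, total=6

Final answer: 6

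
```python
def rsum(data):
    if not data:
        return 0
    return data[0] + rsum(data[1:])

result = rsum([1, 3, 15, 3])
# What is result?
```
Call trace:
rsum(data=[1, 3, 15, 3])
  rsum(data=[3, 15, 3])
    rsum(data=[15, 3])
      rsum(data=[3])
        rsum(data=[])
        -> return 0
      -> return 3
    -> return 18
  -> return 21
-> return 22

Final answer: 22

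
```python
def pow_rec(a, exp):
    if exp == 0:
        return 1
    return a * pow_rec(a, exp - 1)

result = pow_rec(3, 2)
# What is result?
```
Call trace:
pow_rec(a=3, exp=2)
  pow_rec(a=3, exp=1)
    pow_rec(a=3, exp=0)
    -> return 1
  -> return 3
-> return 9

Final answer: 9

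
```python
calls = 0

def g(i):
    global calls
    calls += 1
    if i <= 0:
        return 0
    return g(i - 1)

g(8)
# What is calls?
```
Call trace:
g(i=8)
  g(i=7)
    g(i=6)
      g(i=5)
        g(i=4)
          g(i=3)
            g(i=2)
              g(i=1)
                g(i=0)
                -> return 0
              -> return 0
            -> return 0
          -> return 0
        -> return 0
      -> return 0
    -> return 0
  -> return 0
-> return 0

calls is incremented once per call. g is entered once for each i = 8, 7, 6, 5, 4, 3, 2, 1, 0 (the i <= 0 call returns without recursing), i.e. 8 + 1 calls.
calls = 9

Final answer: 9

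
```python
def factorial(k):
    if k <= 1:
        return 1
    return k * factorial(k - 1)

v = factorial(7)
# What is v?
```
Call trace:
factorial(k=7)
  factorial(k=6)
    factorial(k=5)
      factorial(k=4)
        factorial(k=3)
          factorial(k=2)
            factorial(k=1)
            -> return 1
          -> return 2
        -> return 6
      -> return 24
    -> return 120
  -> return 720
-> return 5040

Final answer: 5040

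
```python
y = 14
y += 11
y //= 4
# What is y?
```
Trace:
  y=14
  y=25
  y=6

Final answer: 6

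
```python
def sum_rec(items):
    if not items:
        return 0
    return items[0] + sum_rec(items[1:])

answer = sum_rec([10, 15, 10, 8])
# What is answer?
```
Call trace:
sum_rec(items=[10, 15, 10, 8])
  sum_rec(items=[15, 10, 8])
    sum_rec(items=[10, 8])
      sum_rec(items=[8])
        sum_rec(items=[])
        -> return 0
      -> return 8
    -> return 18
  -> return 33
-> return 43

Final answer: 43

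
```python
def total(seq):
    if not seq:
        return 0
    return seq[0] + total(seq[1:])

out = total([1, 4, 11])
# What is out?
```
Call trace:
total(seq=[1, 4, 11])
  total(seq=[4, 11])
    total(seq=[11])
      total(seq=[])
      -> return 0
    -> return 11
  -> return 15
-> return 16

Final answer: 16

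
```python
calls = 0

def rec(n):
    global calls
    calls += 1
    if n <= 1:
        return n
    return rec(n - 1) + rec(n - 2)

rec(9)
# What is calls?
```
Call trace (a repeated sub-call is expanded the first time; later identical calls just restate its return value):
rec(n=9)
  rec(n=8)
    rec(n=7)
      rec(n=6)
        rec(n=5)
          rec(n=4)
            rec(n=3)
              rec(n=2)
                rec(n=1)
                -> return 1
                rec(n=0)
                -> return 0
              -> return 1
              rec(n=1)
              -> return 1
            -> return 2
            rec(n=2) -> return 1  (same call as traced above)
          -> return 3
          rec(n=3) -> return 2  (same call as traced above)
        -> return 5
        rec(n=4) -> return 3  (same call as traced above)
      -> return 8
      rec(n=5) -> return 5  (same call as traced above)
    -> return 13
    rec(n=6) -> return 8  (same call as traced above)
  -> return 21
  rec(n=7) -> return 13  (same call as traced above)
-> return 34

calls is incremented once per call, so count the calls in each subtree. Let C(n) = number of calls made by rec(n).
C(0) = C(1) = 1 (base case, no recursion); C(n) = 1 + C(n - 1) + C(n - 2) otherwise.
C(2) = 1 + C(1) + C(0) = 1 + 1 + 1 = 3
C(3) = 1 + C(2) + C(1) = 1 + 3 + 1 = 5
C(4) = 1 + C(3) + C(2) = 1 + 5 + 3 = 9
C(5) = 1 + C(4) + C(3) = 1 + 9 + 5 = 15
C(6) = 1 + C(5) + C(4) = 1 + 15 + 9 = 25
C(7) = 1 + C(6) + C(5) = 1 + 25 + 15 = 41
C(8) = 1 + C(7) + C(6) = 1 + 41 + 25 = 67
C(9) = 1 + C(8) + C(7) = 1 + 67 + 41 = 109
calls = C(9) = 109

Final answer: 109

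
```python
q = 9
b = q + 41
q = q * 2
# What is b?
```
Trace:
  q=9
  q=9, b=50
  q=18, b=50

Final answer: 50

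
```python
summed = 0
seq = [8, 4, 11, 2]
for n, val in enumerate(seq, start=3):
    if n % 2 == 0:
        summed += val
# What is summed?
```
Trace:
  summed=0
  summed=0, n=3, val=8
  summed=4, n=4, val=4
  summed=4, n=5, val=11
  summed=6, n=6, val=2

Final answer: 6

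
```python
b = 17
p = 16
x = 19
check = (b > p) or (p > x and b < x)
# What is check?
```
Trace:
  b=17
  b=17, p=16
  b=17, p=16, x=19
  b=17, p=16, x=19, check=True

Final answer: True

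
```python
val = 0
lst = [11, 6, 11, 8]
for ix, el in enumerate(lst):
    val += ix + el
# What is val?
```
Trace:
  val=0
  val=11, ix=0, el=11
  val=18, ix=1, el=6
  val=31, ix=2, el=11
  val=42, ix=3, el=8

Final answer: 42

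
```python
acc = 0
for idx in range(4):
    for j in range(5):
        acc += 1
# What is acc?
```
Trace:
  acc=0
  acc=1, idx=0, j=0
  acc=2, idx=0, j=1
  acc=3, idx=0, j=2
  acc=4, idx=0, j=3
  acc=5, idx=0, j=4
  acc=6, idx=1, j=0
  acc=7, idx=1, j=1
  acc=8, idx=1, j=2
  acc=9, idx=1, j=3
  acc=10, idx=1, j=4
  acc=11, idx=2, j=0
  acc=12, idx=2, j=1
  acc=13, idx=2, j=2
  acc=14, idx=2, j=3
  acc=15, idx=2, j=4
  acc=16, idx=3, j=0
  acc=17, idx=3, j=1
  acc=18, idx=3, j=2
  acc=19, idx=3, j=3
  acc=20, idx=3, j=4

Final answer: 20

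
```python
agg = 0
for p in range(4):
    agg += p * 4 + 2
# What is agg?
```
Trace:
  agg=0
  agg=2, p=0
  agg=8, p=1
  agg=18, p=2
  agg=32, p=3

Final answer: 32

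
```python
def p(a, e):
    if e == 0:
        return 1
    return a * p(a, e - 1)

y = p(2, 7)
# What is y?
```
Call trace:
p(a=2, e=7)
  p(a=2, e=6)
    p(a=2, e=5)
      p(a=2, e=4)
        p(a=2, e=3)
          p(a=2, e=2)
            p(a=2, e=1)
              p(a=2, e=0)
              -> return 1
            -> return 2
          -> return 4
        -> return 8
      -> return 16
    -> return 32
  -> return 64
-> return 128

Final answer: 128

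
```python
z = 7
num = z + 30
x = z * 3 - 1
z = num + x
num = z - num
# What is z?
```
Trace:
  z=7
  z=7, num=37
  z=7, num=37, x=20
  z=57, num=37, x=20
  z=57, num=20, x=20

Final answer: 57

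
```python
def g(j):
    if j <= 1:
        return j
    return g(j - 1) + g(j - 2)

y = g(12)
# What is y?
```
Call trace (a repeated sub-call is expanded the first time; later identical calls just restate its return value):
g(j=12)
  g(j=11)
    g(j=10)
      g(j=9)
        g(j=8)
          g(j=7)
            g(j=6)
              g(j=5)
                g(j=4)
                  g(j=3)
                    g(j=2)
                      g(j=1)
                      -> return 1
                      g(j=0)
                      -> return 0
                    -> return 1
                    g(j=1)
                    -> return 1
                  -> return 2
                  g(j=2) -> return 1  (same call as traced above)
                -> return 3
                g(j=3) -> return 2  (same call as traced above)
              -> return 5
              g(j=4) -> return 3  (same call as traced above)
            -> return 8
            g(j=5) -> return 5  (same call as traced above)
          -> return 13
          g(j=6) -> return 8  (same call as traced above)
        -> return 21
        g(j=7) -> return 13  (same call as traced above)
      -> return 34
      g(j=8) -> return 21  (same call as traced above)
    -> return 55
    g(j=9) -> return 34  (same call as traced above)
  -> return 89
  g(j=10) -> return 55  (same call as traced above)
-> return 144

Final answer: 144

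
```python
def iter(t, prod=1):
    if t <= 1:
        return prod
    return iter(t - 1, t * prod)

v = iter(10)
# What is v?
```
Call trace:
iter(t=10, prod=1)
  iter(t=9, prod=10)
    iter(t=8, prod=90)
      iter(t=7, prod=720)
        iter(t=6, prod=5040)
          iter(t=5, prod=30240)
            iter(t=4, prod=151200)
              iter(t=3, prod=604800)
                iter(t=2, prod=1814400)
                  iter(t=1, prod=3628800)
                  -> return 3628800
                -> return 3628800
              -> return 3628800
            -> return 3628800
          -> return 3628800
        -> return 3628800
      -> return 3628800
    -> return 3628800
  -> return 3628800
-> return 3628800

Final answer: 3628800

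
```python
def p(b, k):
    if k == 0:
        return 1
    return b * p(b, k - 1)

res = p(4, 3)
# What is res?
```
Call trace:
p(b=4, k=3)
  p(b=4, k=2)
    p(b=4, k=1)
      p(b=4, k=0)
      -> return 1
    -> return 4
  -> return 16
-> return 64

Final answer: 64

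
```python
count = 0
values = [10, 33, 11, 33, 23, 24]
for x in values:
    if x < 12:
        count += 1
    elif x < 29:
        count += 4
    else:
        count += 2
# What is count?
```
Trace:
  count=0
  count=1, x=10
  count=3, x=33
  count=4, x=11
  count=6, x=33
  count=10, x=23
  count=14, x=24

Final answer: 14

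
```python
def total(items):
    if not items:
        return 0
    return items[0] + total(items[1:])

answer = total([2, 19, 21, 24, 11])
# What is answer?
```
Call trace:
total(items=[2, 19, 21, 24, 11])
  total(items=[19, 21, 24, 11])
    total(items=[21, 24, 11])
      total(items=[24, 11])
        total(items=[11])
          total(items=[])
          -> return 0
        -> return 11
      -> return 35
    -> return 56
  -> return 75
-> return 77

Final answer: 77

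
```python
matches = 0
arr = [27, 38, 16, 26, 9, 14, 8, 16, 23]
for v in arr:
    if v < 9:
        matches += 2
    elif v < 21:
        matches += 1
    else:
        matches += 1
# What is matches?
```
Trace:
  matches=0
  matches=1, v=27
  matches=2, v=38
  matches=3, v=16
  matches=4, v=26
  matches=5, v=9
  matches=6, v=14
  matches=8, v=8
  matches=9, v=16
  matches=10, v=23

Final answer: 10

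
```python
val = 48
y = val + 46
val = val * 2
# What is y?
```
Trace:
  val=48
  val=48, y=94
  val=96, y=94

Final answer: 94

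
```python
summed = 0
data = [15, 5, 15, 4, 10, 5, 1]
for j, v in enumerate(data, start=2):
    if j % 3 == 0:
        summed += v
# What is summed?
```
Trace:
  summed=0
  summed=0, j=2, v=15
  summed=5, j=3, v=5
  summed=5, j=4, v=15
  summed=5, j=5, v=4
  summed=15, j=6, v=10
  summed=15, j=7, v=5
  summed=15, j=8, v=1

Final answer: 15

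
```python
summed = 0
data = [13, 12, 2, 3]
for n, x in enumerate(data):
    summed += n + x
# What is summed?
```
Trace:
  summed=0
  summed=13, n=0, x=13
  summed=26, n=1, x=12
  summed=30, n=2, x=2
  summed=36, n=3, x=3

Final answer: 36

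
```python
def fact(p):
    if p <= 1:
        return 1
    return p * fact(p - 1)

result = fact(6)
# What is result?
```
Call trace:
fact(p=6)
  fact(p=5)
    fact(p=4)
      fact(p=3)
        fact(p=2)
          fact(p=1)
          -> return 1
        -> return 2
      -> return 6
    -> return 24
  -> return 120
-> return 720

Final answer: 720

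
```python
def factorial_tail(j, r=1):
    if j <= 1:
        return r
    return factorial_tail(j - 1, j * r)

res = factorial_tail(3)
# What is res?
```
Call trace:
factorial_tail(j=3, r=1)
  factorial_tail(j=2, r=3)
    factorial_tail(j=1, r=6)
    -> return 6
  -> return 6
-> return 6

Final answer: 6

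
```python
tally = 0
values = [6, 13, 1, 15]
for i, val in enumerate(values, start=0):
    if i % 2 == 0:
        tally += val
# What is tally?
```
Trace:
  tally=0
  tally=6, i=0, val=6
  tally=6, i=1, val=13
  tally=7, i=2, val=1
  tally=7, i=3, val=15

Final answer: 7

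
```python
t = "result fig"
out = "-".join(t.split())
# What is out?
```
Trace:
  t='result fig'
  t='result fig', out='result-fig'

Final answer: 'result-fig'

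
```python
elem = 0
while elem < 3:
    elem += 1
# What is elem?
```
Trace:
  elem=0
  elem=1
  elem=2
  elem=3

Final answer: 3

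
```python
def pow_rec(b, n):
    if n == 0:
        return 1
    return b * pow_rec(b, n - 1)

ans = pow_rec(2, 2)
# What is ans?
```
Call trace:
pow_rec(b=2, n=2)
  pow_rec(b=2, n=1)
    pow_rec(b=2, n=0)
    -> return 1
  -> return 2
-> return 4

Final answer: 4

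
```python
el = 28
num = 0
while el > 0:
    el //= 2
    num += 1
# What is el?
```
Trace:
  el=28
  el=28, num=0
  el=14, num=1
  el=7, num=2
  el=3, num=3
  el=1, num=4
  el=0, num=5

Final answer: 0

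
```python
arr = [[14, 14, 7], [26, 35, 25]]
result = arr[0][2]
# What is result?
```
Trace:
  arr=[[14, 14, 7], [26, 35, 25]]
  arr=[[14, 14, 7], [26, 35, 25]], result=7

Final answer: 7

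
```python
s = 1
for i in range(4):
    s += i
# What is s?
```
Trace:
  s=1
  s=1, i=0
  s=2, i=1
  s=4, i=2
  s=7, i=3

Final answer: 7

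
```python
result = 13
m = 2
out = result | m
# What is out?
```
Trace:
  result=13
  result=13, m=2
  result=13, m=2, out=15

Final answer: 15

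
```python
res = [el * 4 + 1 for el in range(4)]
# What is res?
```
Trace:
  el=0
  el=1
  el=2
  el=3
  res=[1, 5, 9, 13]

Final answer: [1, 5, 9, 13]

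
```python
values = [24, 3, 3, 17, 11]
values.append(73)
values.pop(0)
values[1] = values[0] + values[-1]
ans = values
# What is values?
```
Trace:
  values=[24, 3, 3, 17, 11]
  values=[24, 3, 3, 17, 11, 73]
  values=[3, 3, 17, 11, 73]
  values=[3, 76, 17, 11, 73]
  values=[3, 76, 17, 11, 73], ans=[3, 76, 17, 11, 73]

Final answer: [3, 76, 17, 11, 73]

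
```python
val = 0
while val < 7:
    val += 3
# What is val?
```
Trace:
  val=0
  val=3
  val=6
  val=9

Final answer: 9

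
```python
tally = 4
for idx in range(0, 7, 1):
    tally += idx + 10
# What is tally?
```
Trace:
  tally=4
  tally=14, idx=0
  tally=25, idx=1
  tally=37, idx=2
  tally=50, idx=3
  tally=64, idx=4
  tally=79, idx=5
  tally=95, idx=6

Final answer: 95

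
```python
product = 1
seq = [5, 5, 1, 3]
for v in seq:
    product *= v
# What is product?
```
Trace:
  product=1
  product=5, v=5
  product=25, v=5
  product=25, v=1
  product=75, v=3

Final answer: 75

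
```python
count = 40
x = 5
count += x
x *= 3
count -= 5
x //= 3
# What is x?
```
Trace:
  count=40
  count=40, x=5
  count=45, x=5
  count=45, x=15
  count=40, x=15
  count=40, x=5

Final answer: 5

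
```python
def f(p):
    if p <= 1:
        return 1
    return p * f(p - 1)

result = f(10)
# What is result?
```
Call trace:
f(p=10)
  f(p=9)
    f(p=8)
      f(p=7)
        f(p=6)
          f(p=5)
            f(p=4)
              f(p=3)
                f(p=2)
                  f(p=1)
                  -> return 1
                -> return 2
              -> return 6
            -> return 24
          -> return 120
        -> return 720
      -> return 5040
    -> return 40320
  -> return 362880
-> return 3628800

Final answer: 3628800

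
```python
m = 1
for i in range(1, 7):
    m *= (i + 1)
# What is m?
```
Trace:
  m=1
  m=2, i=1
  m=6, i=2
  m=24, i=3
  m=120, i=4
  m=720, i=5
  m=5040, i=6

Final answer: 5040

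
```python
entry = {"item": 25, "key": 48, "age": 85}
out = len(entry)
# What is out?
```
Trace:
  entry={'item': 25, 'key': 48, 'age': 85}
  entry={'item': 25, 'key': 48, 'age': 85}, out=3

Final answer: 3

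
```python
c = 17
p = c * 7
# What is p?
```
Trace:
  c=17
  c=17, p=119

Final answer: 119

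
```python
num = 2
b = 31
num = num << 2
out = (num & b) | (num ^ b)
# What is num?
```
Trace:
  num=2
  num=2, b=31
  num=8, b=31
  num=8, b=31, out=31

Final answer: 8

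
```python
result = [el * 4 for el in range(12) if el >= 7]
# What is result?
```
Trace:
  el=0
  el=1
  el=2
  el=3
  el=4
  el=5
  el=6
  el=7
  el=8
  el=9
  el=10
  el=11
  result=[28, 32, 36, 40, 44]

Final answer: [28, 32, 36, 40, 44]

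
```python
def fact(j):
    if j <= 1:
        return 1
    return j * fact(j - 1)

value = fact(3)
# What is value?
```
Call trace:
fact(j=3)
  fact(j=2)
    fact(j=1)
    -> return 1
  -> return 2
-> return 6

Final answer: 6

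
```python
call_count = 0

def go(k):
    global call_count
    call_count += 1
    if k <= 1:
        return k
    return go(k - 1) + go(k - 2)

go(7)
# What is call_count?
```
Call trace (a repeated sub-call is expanded the first time; later identical calls just restate its return value):
go(k=7)
  go(k=6)
    go(k=5)
      go(k=4)
        go(k=3)
          go(k=2)
            go(k=1)
            -> return 1
            go(k=0)
            -> return 0
          -> return 1
          go(k=1)
          -> return 1
        -> return 2
        go(k=2) -> return 1  (same call as traced above)
      -> return 3
      go(k=3) -> return 2  (same call as traced above)
    -> return 5
    go(k=4) -> return 3  (same call as traced above)
  -> return 8
  go(k=5) -> return 5  (same call as traced above)
-> return 13

call_count is incremented once per call, so count the calls in each subtree. Let C(k) = number of calls made by go(k).
C(0) = C(1) = 1 (base case, no recursion); C(k) = 1 + C(k - 1) + C(k - 2) otherwise.
C(2) = 1 + C(1) + C(0) = 1 + 1 + 1 = 3
C(3) = 1 + C(2) + C(1) = 1 + 3 + 1 = 5
C(4) = 1 + C(3) + C(2) = 1 + 5 + 3 = 9
C(5) = 1 + C(4) + C(3) = 1 + 9 + 5 = 15
C(6) = 1 + C(5) + C(4) = 1 + 15 + 9 = 25
C(7) = 1 + C(6) + C(5) = 1 + 25 + 15 = 41
call_count = C(7) = 41

Final answer: 41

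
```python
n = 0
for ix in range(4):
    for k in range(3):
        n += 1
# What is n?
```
Trace:
  n=0
  n=1, ix=0, k=0
  n=2, ix=0, k=1
  n=3, ix=0, k=2
  n=4, ix=1, k=0
  n=5, ix=1, k=1
  n=6, ix=1, k=2
  n=7, ix=2, k=0
  n=8, ix=2, k=1
  n=9, ix=2, k=2
  n=10, ix=3, k=0
  n=11, ix=3, k=1
  n=12, ix=3, k=2

Final answer: 12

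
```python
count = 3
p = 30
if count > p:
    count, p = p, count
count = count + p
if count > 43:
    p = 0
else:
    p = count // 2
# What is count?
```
Trace:
  count=3
  count=3, p=30
  count=3, p=30
  count=33, p=30
  count=33, p=16

Final answer: 33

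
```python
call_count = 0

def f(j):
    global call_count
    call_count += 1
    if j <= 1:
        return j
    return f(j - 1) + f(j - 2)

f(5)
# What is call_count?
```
Call trace (a repeated sub-call is expanded the first time; later identical calls just restate its return value):
f(j=5)
  f(j=4)
    f(j=3)
      f(j=2)
        f(j=1)
        -> return 1
        f(j=0)
        -> return 0
      -> return 1
      f(j=1)
      -> return 1
    -> return 2
    f(j=2) -> return 1  (same call as traced above)
  -> return 3
  f(j=3) -> return 2  (same call as traced above)
-> return 5

call_count is incremented once per call, so count the calls in each subtree. Let C(j) = number of calls made by f(j).
C(0) = C(1) = 1 (base case, no recursion); C(j) = 1 + C(j - 1) + C(j - 2) otherwise.
C(2) = 1 + C(1) + C(0) = 1 + 1 + 1 = 3
C(3) = 1 + C(2) + C(1) = 1 + 3 + 1 = 5
C(4) = 1 + C(3) + C(2) = 1 + 5 + 3 = 9
C(5) = 1 + C(4) + C(3) = 1 + 9 + 5 = 15
call_count = C(5) = 15

Final answer: 15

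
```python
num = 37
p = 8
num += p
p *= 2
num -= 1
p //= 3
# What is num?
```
Trace:
  num=37
  num=37, p=8
  num=45, p=8
  num=45, p=16
  num=44, p=16
  num=44, p=5

Final answer: 44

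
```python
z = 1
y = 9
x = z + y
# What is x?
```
Trace:
  z=1
  z=1, y=9
  z=1, y=9, x=10

Final answer: 10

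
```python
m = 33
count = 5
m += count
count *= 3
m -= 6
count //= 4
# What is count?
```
Trace:
  m=33
  m=33, count=5
  m=38, count=5
  m=38, count=15
  m=32, count=15
  m=32, count=3

Final answer: 3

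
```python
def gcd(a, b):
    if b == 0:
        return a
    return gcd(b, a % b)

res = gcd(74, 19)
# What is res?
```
Call trace:
gcd(a=74, b=19)
  gcd(a=19, b=17)
    gcd(a=17, b=2)
      gcd(a=2, b=1)
        gcd(a=1, b=0)
        -> return 1
      -> return 1
    -> return 1
  -> return 1
-> return 1

Final answer: 1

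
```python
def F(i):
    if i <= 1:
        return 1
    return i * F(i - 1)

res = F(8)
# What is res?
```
Call trace:
F(i=8)
  F(i=7)
    F(i=6)
      F(i=5)
        F(i=4)
          F(i=3)
            F(i=2)
              F(i=1)
              -> return 1
            -> return 2
          -> return 6
        -> return 24
      -> return 120
    -> return 720
  -> return 5040
-> return 40320

Final answer: 40320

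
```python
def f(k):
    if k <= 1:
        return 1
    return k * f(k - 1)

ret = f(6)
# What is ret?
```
Call trace:
f(k=6)
  f(k=5)
    f(k=4)
      f(k=3)
        f(k=2)
          f(k=1)
          -> return 1
        -> return 2
      -> return 6
    -> return 24
  -> return 120
-> return 720

Final answer: 720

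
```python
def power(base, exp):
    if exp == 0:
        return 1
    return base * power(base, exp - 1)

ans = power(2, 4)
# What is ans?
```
Call trace:
power(base=2, exp=4)
  power(base=2, exp=3)
    power(base=2, exp=2)
      power(base=2, exp=1)
        power(base=2, exp=0)
        -> return 1
      -> return 2
    -> return 4
  -> return 8
-> return 16

Final answer: 16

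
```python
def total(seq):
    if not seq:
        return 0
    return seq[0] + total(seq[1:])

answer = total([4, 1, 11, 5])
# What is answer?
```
Call trace:
total(seq=[4, 1, 11, 5])
  total(seq=[1, 11, 5])
    total(seq=[11, 5])
      total(seq=[5])
        total(seq=[])
        -> return 0
      -> return 5
    -> return 16
  -> return 17
-> return 21

Final answer: 21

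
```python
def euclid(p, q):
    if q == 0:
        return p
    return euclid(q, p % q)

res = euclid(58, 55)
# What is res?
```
Call trace:
euclid(p=58, q=55)
  euclid(p=55, q=3)
    euclid(p=3, q=1)
      euclid(p=1, q=0)
      -> return 1
    -> return 1
  -> return 1
-> return 1

Final answer: 1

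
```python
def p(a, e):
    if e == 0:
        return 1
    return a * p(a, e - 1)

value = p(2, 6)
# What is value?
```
Call trace:
p(a=2, e=6)
  p(a=2, e=5)
    p(a=2, e=4)
      p(a=2, e=3)
        p(a=2, e=2)
          p(a=2, e=1)
            p(a=2, e=0)
            -> return 1
          -> return 2
        -> return 4
      -> return 8
    -> return 16
  -> return 32
-> return 64

Final answer: 64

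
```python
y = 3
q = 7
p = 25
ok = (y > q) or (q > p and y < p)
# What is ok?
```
Trace:
  y=3
  y=3, q=7
  y=3, q=7, p=25
  y=3, q=7, p=25, ok=False

Final answer: False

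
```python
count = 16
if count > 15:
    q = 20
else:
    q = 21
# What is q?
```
Trace:
  count=16
  count=16, q=20

Final answer: 20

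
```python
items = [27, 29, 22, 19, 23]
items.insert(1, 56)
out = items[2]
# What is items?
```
Trace:
  items=[27, 29, 22, 19, 23]
  items=[27, 56, 29, 22, 19, 23]
  items=[27, 56, 29, 22, 19, 23], out=29

Final answer: [27, 56, 29, 22, 19, 23]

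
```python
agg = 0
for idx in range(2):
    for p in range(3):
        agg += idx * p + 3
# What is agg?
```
Trace:
  agg=0
  agg=3, idx=0, p=0
  agg=6, idx=0, p=1
  agg=9, idx=0, p=2
  agg=12, idx=1, p=0
  agg=16, idx=1, p=1
  agg=21, idx=1, p=2

Final answer: 21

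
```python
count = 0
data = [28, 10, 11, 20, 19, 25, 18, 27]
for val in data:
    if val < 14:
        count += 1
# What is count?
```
Trace:
  count=0
  count=0, val=28
  count=1, val=10
  count=2, val=11
  count=2, val=20
  count=2, val=19
  count=2, val=25
  count=2, val=18
  count=2, val=27

Final answer: 2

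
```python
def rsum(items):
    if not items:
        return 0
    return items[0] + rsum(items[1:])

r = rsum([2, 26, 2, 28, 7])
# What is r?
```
Call trace:
rsum(items=[2, 26, 2, 28, 7])
  rsum(items=[26, 2, 28, 7])
    rsum(items=[2, 28, 7])
      rsum(items=[28, 7])
        rsum(items=[7])
          rsum(items=[])
          -> return 0
        -> return 7
      -> return 35
    -> return 37
  -> return 63
-> return 65

Final answer: 65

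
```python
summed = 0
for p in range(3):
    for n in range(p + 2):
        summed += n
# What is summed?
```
Trace:
  summed=0
  summed=0, p=0, n=0
  summed=1, p=0, n=1
  summed=1, p=1, n=0
  summed=2, p=1, n=1
  summed=4, p=1, n=2
  summed=4, p=2, n=0
  summed=5, p=2, n=1
  summed=7, p=2, n=2
  summed=10, p=2, n=3

Final answer: 10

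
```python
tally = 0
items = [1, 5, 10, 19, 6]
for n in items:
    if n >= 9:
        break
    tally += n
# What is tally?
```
Trace:
  tally=0
  tally=1, n=1
  tally=6, n=5
  tally=6, n=10

Final answer: 6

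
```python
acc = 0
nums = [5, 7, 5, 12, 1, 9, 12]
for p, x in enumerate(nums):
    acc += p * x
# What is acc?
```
Trace:
  acc=0
  acc=0, p=0, x=5
  acc=7, p=1, x=7
  acc=17, p=2, x=5
  acc=53, p=3, x=12
  acc=57, p=4, x=1
  acc=102, p=5, x=9
  acc=174, p=6, x=12

Final answer: 174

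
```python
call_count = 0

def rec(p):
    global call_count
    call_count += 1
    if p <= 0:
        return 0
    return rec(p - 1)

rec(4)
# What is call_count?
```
Call trace:
rec(p=4)
  rec(p=3)
    rec(p=2)
      rec(p=1)
        rec(p=0)
        -> return 0
      -> return 0
    -> return 0
  -> return 0
-> return 0

call_count is incremented once per call. rec is entered once for each p = 4, 3, 2, 1, 0 (the p <= 0 call returns without recursing), i.e. 4 + 1 calls.
call_count = 5

Final answer: 5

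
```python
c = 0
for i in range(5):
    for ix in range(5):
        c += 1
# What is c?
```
Trace:
  c=0
  c=1, i=0, ix=0
  c=2, i=0, ix=1
  c=3, i=0, ix=2
  c=4, i=0, ix=3
  c=5, i=0, ix=4
  c=6, i=1, ix=0
  c=7, i=1, ix=1
  c=8, i=1, ix=2
  c=9, i=1, ix=3
  c=10, i=1, ix=4
  c=11, i=2, ix=0
  c=12, i=2, ix=1
  c=13, i=2, ix=2
  c=14, i=2, ix=3
  c=15, i=2, ix=4
  c=16, i=3, ix=0
  c=17, i=3, ix=1
  c=18, i=3, ix=2
  c=19, i=3, ix=3
  c=20, i=3, ix=4
  c=21, i=4, ix=0
  c=22, i=4, ix=1
  c=23, i=4, ix=2
  c=24, i=4, ix=3
  c=25, i=4, ix=4

Final answer: 25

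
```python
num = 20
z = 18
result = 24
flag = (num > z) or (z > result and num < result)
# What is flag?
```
Trace:
  num=20
  num=20, z=18
  num=20, z=18, result=24
  num=20, z=18, result=24, flag=True

Final answer: True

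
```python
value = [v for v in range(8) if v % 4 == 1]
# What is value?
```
Trace:
  v=0
  v=1
  v=2
  v=3
  v=4
  v=5
  v=6
  v=7
  value=[1, 5]

Final answer: [1, 5]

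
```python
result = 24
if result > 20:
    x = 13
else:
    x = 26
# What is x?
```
Trace:
  result=24
  result=24, x=13

Final answer: 13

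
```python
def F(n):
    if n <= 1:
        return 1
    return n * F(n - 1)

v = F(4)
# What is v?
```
Call trace:
F(n=4)
  F(n=3)
    F(n=2)
      F(n=1)
      -> return 1
    -> return 2
  -> return 6
-> return 24

Final answer: 24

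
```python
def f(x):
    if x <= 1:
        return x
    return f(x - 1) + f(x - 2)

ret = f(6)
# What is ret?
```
Call trace (a repeated sub-call is expanded the first time; later identical calls just restate its return value):
f(x=6)
  f(x=5)
    f(x=4)
      f(x=3)
        f(x=2)
          f(x=1)
          -> return 1
          f(x=0)
          -> return 0
        -> return 1
        f(x=1)
        -> return 1
      -> return 2
      f(x=2) -> return 1  (same call as traced above)
    -> return 3
    f(x=3) -> return 2  (same call as traced above)
  -> return 5
  f(x=4) -> return 3  (same call as traced above)
-> return 8

Final answer: 8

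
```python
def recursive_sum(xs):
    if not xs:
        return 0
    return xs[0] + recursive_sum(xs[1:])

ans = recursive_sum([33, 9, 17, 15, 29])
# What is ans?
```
Call trace:
recursive_sum(xs=[33, 9, 17, 15, 29])
  recursive_sum(xs=[9, 17, 15, 29])
    recursive_sum(xs=[17, 15, 29])
      recursive_sum(xs=[15, 29])
        recursive_sum(xs=[29])
          recursive_sum(xs=[])
          -> return 0
        -> return 29
      -> return 44
    -> return 61
  -> return 70
-> return 103

Final answer: 103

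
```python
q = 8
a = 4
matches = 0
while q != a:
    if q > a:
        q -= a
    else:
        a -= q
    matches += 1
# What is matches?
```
Trace:
  q=8
  q=8, a=4
  q=8, a=4, matches=0
  q=4, a=4, matches=1

Final answer: 1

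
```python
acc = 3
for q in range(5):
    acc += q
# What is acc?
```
Trace:
  acc=3
  acc=3, q=0
  acc=4, q=1
  acc=6, q=2
  acc=9, q=3
  acc=13, q=4

Final answer: 13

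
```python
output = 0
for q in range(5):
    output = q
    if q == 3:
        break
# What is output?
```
Trace:
  output=0
  output=0, q=0
  output=1, q=1
  output=2, q=2
  output=3, q=3

Final answer: 3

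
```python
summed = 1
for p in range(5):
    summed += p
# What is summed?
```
Trace:
  summed=1
  summed=1, p=0
  summed=2, p=1
  summed=4, p=2
  summed=7, p=3
  summed=11, p=4

Final answer: 11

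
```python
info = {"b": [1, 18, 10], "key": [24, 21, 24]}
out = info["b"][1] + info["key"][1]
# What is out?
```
Trace:
  info={'b': [1, 18, 10], 'key': [24, 21, 24]}
  info={'b': [1, 18, 10], 'key': [24, 21, 24]}, out=39

Final answer: 39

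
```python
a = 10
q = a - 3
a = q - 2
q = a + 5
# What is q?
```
Trace:
  a=10
  a=10, q=7
  a=5, q=7
  a=5, q=10

Final answer: 10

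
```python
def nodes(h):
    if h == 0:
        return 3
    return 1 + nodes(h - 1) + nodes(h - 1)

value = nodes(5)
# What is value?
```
Call trace (a repeated sub-call is expanded the first time; later identical calls just restate its return value):
nodes(h=5)
  nodes(h=4)
    nodes(h=3)
      nodes(h=2)
        nodes(h=1)
          nodes(h=0)
          -> return 3
          nodes(h=0)
          -> return 3
        -> return 7
        nodes(h=1) -> return 7  (same call as traced above)
      -> return 15
      nodes(h=2) -> return 15  (same call as traced above)
    -> return 31
    nodes(h=3) -> return 31  (same call as traced above)
  -> return 63
  nodes(h=4) -> return 63  (same call as traced above)
-> return 127

Final answer: 127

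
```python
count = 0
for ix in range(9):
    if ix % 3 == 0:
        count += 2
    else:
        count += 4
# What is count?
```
Trace:
  count=0
  count=2, ix=0
  count=6, ix=1
  count=10, ix=2
  count=12, ix=3
  count=16, ix=4
  count=20, ix=5
  count=22, ix=6
  count=26, ix=7
  count=30, ix=8

Final answer: 30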